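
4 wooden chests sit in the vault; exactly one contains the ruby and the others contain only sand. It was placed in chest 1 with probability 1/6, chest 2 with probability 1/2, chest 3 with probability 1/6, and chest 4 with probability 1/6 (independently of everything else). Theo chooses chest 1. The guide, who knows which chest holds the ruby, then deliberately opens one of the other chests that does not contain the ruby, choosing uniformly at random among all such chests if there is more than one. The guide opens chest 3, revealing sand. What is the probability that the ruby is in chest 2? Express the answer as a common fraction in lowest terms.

9/14

Apply Bayes' rule, conditioning on where the ruby actually is.
If it is in chest 1 (prior 1/6): the guide has 3 equally likely choices, so probability 1/3; weight (1/6)·(1/3) = 1/18.
If it is in chest 2 (prior 1/2): the guide has 2 equally likely choices, so probability 1/2; weight (1/2)·(1/2) = 1/4.
If it is in chest 3 (prior 1/6): the guide opened chest 3, so this case is ruled out; weight (1/6)·0 = 0.
If it is in chest 4 (prior 1/6): the guide has 2 equally likely choices, so probability 1/2; weight (1/6)·(1/2) = 1/12.
The weights sum to 7/18.
So P(the ruby in chest 2 | the guide opened chest 3) = (1/4) / (7/18) = 9/14.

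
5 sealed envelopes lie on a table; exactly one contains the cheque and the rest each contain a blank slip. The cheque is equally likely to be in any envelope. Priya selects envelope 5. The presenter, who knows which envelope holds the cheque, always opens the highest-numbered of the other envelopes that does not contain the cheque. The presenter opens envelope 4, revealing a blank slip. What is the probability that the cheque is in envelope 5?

1/4

Apply Bayes' rule, conditioning on where the cheque actually is.
If it is in any of envelopes 1, 2, 3, and 5 (prior 1/5 each): envelope 4 is the highest-numbered option available, probability 1; weight (1/5)·1 = 1/5 each.
If it is in envelope 4 (prior 1/5): the presenter opened envelope 4, so this case is ruled out; weight (1/5)·0 = 0.
The weights sum to 4/5.
So P(the cheque in envelope 5 | the presenter opened envelope 4) = (1/5) / (4/5) = 1/4.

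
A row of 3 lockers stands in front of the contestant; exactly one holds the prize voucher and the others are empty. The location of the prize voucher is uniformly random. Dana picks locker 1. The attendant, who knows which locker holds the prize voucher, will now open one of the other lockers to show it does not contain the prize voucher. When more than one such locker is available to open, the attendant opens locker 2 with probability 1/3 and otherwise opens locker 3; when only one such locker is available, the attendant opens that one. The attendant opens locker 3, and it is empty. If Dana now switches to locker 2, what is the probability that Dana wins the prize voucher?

3/5

Condition on the true location of the prize voucher.
If it is in locker 1 (prior 1/3): locker 2 is available but not opened, probability 2/3; weight (1/3)·(2/3) = 2/9.
If it is in locker 2 (prior 1/3): only locker 3 is available, probability 1; weight (1/3)·1 = 1/3.
If it is in locker 3 (prior 1/3): the attendant opened locker 3, so this case is ruled out; weight (1/3)·0 = 0.
The weights sum to 5/9.
So P(the prize voucher in locker 2 | the attendant opened locker 3) = (1/3) / (5/9) = 3/5.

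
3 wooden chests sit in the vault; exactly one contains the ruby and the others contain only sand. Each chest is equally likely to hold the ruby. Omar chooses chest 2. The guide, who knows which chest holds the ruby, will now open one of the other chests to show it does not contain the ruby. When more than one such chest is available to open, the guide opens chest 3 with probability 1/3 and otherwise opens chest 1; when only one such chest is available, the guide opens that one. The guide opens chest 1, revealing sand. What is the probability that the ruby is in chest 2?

2/5

Apply Bayes' rule, conditioning on where the ruby actually is.
If it is in chest 1 (prior 1/3): the guide opened chest 1, so this case is ruled out; weight (1/3)·0 = 0.
If it is in chest 2 (prior 1/3): chest 3 is available but not opened, probability 2/3; weight (1/3)·(2/3) = 2/9.
If it is in chest 3 (prior 1/3): only chest 1 is available, probability 1; weight (1/3)·1 = 1/3.
The weights sum to 5/9.
So P(the ruby in chest 2 | the guide opened chest 1) = (2/9) / (5/9) = 2/5.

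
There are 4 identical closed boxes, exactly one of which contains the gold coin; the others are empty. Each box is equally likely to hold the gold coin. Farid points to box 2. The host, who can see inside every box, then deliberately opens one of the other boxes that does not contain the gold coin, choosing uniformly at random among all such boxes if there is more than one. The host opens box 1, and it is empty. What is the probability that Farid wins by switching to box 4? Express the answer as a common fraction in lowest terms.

3/8

Apply Bayes' rule, conditioning on where the gold coin actually is.
If it is in box 1 (prior 1/4): the host opened box 1, so this case is ruled out; weight (1/4)·0 = 0.
If it is in box 2 (prior 1/4): the host has 3 equally likely choices, so probability 1/3; weight (1/4)·(1/3) = 1/12.
If it is in either of boxes 3 and 4 (prior 1/4 each): the host has 2 equally likely choices, so probability 1/2; weight (1/4)·(1/2) = 1/8 each.
The weights sum to 1/3.
So P(the gold coin in box 4 | the host opened box 1) = (1/8) / (1/3) = 3/8.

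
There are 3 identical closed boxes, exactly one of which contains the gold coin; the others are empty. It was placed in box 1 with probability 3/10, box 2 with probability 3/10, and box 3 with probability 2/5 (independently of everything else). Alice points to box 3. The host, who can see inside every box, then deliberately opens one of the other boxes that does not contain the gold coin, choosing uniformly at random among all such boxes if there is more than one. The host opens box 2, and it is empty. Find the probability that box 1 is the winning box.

3/5

Apply Bayes' rule, conditioning on where the gold coin actually is.
If it is in box 1 (prior 3/10): the host has no choice, probability 1; weight (3/10)·1 = 3/10.
If it is in box 2 (prior 3/10): the host opened box 2, so this case is ruled out; weight (3/10)·0 = 0.
If it is in box 3 (prior 2/5): the host has 2 equally likely choices, so probability 1/2; weight (2/5)·(1/2) = 1/5.
The weights sum to 1/2.
So P(the gold coin in box 1 | the host opened box 2) = (3/10) / (1/2) = 3/5.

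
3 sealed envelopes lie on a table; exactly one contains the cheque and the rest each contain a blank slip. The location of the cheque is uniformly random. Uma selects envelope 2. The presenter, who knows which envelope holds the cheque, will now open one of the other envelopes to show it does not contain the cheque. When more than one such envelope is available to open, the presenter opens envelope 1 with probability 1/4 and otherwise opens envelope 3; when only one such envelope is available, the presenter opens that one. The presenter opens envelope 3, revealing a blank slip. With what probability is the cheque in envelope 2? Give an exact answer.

Apply Bayes' rule, conditioning on where the cheque actually is.
If it is in envelope 1 (prior 1/3): only envelope 3 is available, probability 1; weight (1/3)·1 = 1/3.
If it is in envelope 2 (prior 1/3): envelope 1 is available but not opened, probability 3/4; weight (1/3)·(3/4) = 1/4.
If it is in envelope 3 (prior 1/3): the presenter opened envelope 3, so this case is ruled out; weight (1/3)·0 = 0.
The weights sum to 7/12.
So P(the cheque in envelope 2 | the presenter opened envelope 3) = (1/4) / (7/12) = 3/7.

3/7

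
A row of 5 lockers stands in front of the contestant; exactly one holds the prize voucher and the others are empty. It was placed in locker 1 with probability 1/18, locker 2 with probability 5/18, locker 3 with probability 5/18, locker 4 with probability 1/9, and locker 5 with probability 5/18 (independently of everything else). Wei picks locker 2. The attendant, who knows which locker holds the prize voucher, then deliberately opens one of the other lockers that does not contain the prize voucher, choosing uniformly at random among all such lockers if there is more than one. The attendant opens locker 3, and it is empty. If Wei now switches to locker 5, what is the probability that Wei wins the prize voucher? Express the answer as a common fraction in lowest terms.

Apply Bayes' rule, conditioning on where the prize voucher actually is.
If it is in locker 1 (prior 1/18): the attendant has 3 equally likely choices, so probability 1/3; weight (1/18)·(1/3) = 1/54.
If it is in locker 2 (prior 5/18): the attendant has 4 equally likely choices, so probability 1/4; weight (5/18)·(1/4) = 5/72.
If it is in locker 3 (prior 5/18): the attendant opened locker 3, so this case is ruled out; weight (5/18)·0 = 0.
If it is in locker 4 (prior 1/9): the attendant has 3 equally likely choices, so probability 1/3; weight (1/9)·(1/3) = 1/27.
If it is in locker 5 (prior 5/18): the attendant has 3 equally likely choices, so probability 1/3; weight (5/18)·(1/3) = 5/54.
The weights sum to 47/216.
So P(the prize voucher in locker 5 | the attendant opened locker 3) = (5/54) / (47/216) = 20/47.

20/47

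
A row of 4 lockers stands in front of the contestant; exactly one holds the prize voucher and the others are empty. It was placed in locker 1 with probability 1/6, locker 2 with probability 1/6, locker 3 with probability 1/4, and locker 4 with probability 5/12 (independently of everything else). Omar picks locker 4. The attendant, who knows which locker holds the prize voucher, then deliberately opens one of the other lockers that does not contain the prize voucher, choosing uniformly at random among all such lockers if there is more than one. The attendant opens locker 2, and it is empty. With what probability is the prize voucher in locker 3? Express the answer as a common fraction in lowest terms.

9/25

Condition on the true location of the prize voucher.
If it is in locker 1 (prior 1/6): the attendant has 2 equally likely choices, so probability 1/2; weight (1/6)·(1/2) = 1/12.
If it is in locker 2 (prior 1/6): the attendant opened locker 2, so this case is ruled out; weight (1/6)·0 = 0.
If it is in locker 3 (prior 1/4): the attendant has 2 equally likely choices, so probability 1/2; weight (1/4)·(1/2) = 1/8.
If it is in locker 4 (prior 5/12): the attendant has 3 equally likely choices, so probability 1/3; weight (5/12)·(1/3) = 5/36.
The weights sum to 25/72.
So P(the prize voucher in locker 3 | the attendant opened locker 2) = (1/8) / (25/72) = 9/25.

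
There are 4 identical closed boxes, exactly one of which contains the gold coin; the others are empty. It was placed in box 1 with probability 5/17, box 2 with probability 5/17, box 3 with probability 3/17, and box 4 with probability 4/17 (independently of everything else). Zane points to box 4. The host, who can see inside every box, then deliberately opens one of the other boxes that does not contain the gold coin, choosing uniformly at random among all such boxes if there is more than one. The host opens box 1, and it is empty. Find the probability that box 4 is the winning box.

1/4

Apply Bayes' rule, conditioning on where the gold coin actually is.
If it is in box 1 (prior 5/17): the host opened box 1, so this case is ruled out; weight (5/17)·0 = 0.
If it is in box 2 (prior 5/17): the host has 2 equally likely choices, so probability 1/2; weight (5/17)·(1/2) = 5/34.
If it is in box 3 (prior 3/17): the host has 2 equally likely choices, so probability 1/2; weight (3/17)·(1/2) = 3/34.
If it is in box 4 (prior 4/17): the host has 3 equally likely choices, so probability 1/3; weight (4/17)·(1/3) = 4/51.
The weights sum to 16/51.
So P(the gold coin in box 4 | the host opened box 1) = (4/51) / (16/51) = 1/4.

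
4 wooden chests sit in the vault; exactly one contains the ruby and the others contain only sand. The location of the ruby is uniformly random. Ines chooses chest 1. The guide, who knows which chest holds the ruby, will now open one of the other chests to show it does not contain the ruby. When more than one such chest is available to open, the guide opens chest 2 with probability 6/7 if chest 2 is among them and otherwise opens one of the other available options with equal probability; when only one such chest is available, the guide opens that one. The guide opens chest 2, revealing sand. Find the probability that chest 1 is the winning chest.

Condition on the true location of the ruby.
If it is in any of chests 1, 3, and 4 (prior 1/4 each): chest 2 is available, opened with probability 6/7; weight (1/4)·(6/7) = 3/14 each.
If it is in chest 2 (prior 1/4): the guide opened chest 2, so this case is ruled out; weight (1/4)·0 = 0.
The weights sum to 9/14.
So P(the ruby in chest 1 | the guide opened chest 2) = (3/14) / (9/14) = 1/3.

1/3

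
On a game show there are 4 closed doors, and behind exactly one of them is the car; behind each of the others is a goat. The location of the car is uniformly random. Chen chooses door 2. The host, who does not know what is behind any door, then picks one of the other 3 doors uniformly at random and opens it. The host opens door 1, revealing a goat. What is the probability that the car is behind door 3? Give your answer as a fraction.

1/3

Apply Bayes' rule, conditioning on where the car actually is.
If it is behind door 1 (prior 1/4): the host opened door 1, so this case is ruled out; weight (1/4)·0 = 0.
If it is behind any of doors 2, 3, and 4 (prior 1/4 each): the host picks door 1 with probability 1/3 regardless, and it is not the prize; weight (1/4)·(1/3) = 1/12 each.
The weights sum to 1/4.
So P(the car behind door 3 | the host opened door 1) = (1/12) / (1/4) = 1/3.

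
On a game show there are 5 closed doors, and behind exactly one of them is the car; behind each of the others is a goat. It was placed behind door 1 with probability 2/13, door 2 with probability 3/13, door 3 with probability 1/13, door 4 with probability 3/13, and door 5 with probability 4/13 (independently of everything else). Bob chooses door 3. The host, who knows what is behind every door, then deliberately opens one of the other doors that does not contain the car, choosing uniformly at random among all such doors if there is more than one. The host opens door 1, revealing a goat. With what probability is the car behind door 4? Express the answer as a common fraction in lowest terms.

12/43

Apply Bayes' rule, conditioning on where the car actually is.
If it is behind door 1 (prior 2/13): the host opened door 1, so this case is ruled out; weight (2/13)·0 = 0.
If it is behind either of doors 2 and 4 (prior 3/13 each): the host has 3 equally likely choices, so probability 1/3; weight (3/13)·(1/3) = 1/13 each.
If it is behind door 3 (prior 1/13): the host has 4 equally likely choices, so probability 1/4; weight (1/13)·(1/4) = 1/52.
If it is behind door 5 (prior 4/13): the host has 3 equally likely choices, so probability 1/3; weight (4/13)·(1/3) = 4/39.
The weights sum to 43/156.
So P(the car behind door 4 | the host opened door 1) = (1/13) / (43/156) = 12/43.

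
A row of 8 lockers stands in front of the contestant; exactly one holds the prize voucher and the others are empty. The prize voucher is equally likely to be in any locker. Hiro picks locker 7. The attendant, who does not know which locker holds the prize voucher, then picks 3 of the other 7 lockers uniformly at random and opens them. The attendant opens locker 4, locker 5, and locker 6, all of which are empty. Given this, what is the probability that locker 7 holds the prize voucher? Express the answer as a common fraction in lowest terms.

1/5

Condition on the true location of the prize voucher.
If it is in any of lockers 1, 2, 3, 7, and 8 (prior 1/8 each): the attendant picks exactly this set with probability 1/35 regardless, and none is the prize; weight (1/8)·(1/35) = 1/280 each.
If it is in any of lockers 4, 5, and 6 (prior 1/8 each): that locker was opened and seen not to hold the prize — ruled out; weight (1/8)·0 = 0 each.
The weights sum to 1/56.
So P(the prize voucher in locker 7 | the attendant opened locker 4, locker 5, and locker 6) = (1/280) / (1/56) = 1/5.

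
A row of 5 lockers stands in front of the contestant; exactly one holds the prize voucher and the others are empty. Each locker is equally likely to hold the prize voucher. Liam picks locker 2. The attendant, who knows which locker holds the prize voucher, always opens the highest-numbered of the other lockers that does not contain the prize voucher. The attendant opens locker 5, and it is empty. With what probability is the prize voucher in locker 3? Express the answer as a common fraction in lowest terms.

1/4

Condition on the true location of the prize voucher.
If it is in any of lockers 1, 2, 3, and 4 (prior 1/5 each): locker 5 is the highest-numbered option available, probability 1; weight (1/5)·1 = 1/5 each.
If it is in locker 5 (prior 1/5): the attendant opened locker 5, so this case is ruled out; weight (1/5)·0 = 0.
The weights sum to 4/5.
So P(the prize voucher in locker 3 | the attendant opened locker 5) = (1/5) / (4/5) = 1/4.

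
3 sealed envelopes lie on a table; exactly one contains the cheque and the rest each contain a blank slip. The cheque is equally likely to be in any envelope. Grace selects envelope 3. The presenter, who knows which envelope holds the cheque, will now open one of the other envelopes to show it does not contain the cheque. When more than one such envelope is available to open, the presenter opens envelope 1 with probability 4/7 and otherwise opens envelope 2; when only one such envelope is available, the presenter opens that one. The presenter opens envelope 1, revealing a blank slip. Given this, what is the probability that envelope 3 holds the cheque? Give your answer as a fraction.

4/11

Apply Bayes' rule, conditioning on where the cheque actually is.
If it is in envelope 1 (prior 1/3): the presenter opened envelope 1, so this case is ruled out; weight (1/3)·0 = 0.
If it is in envelope 2 (prior 1/3): only envelope 1 is available, probability 1; weight (1/3)·1 = 1/3.
If it is in envelope 3 (prior 1/3): envelope 1 is available, opened with probability 4/7; weight (1/3)·(4/7) = 4/21.
The weights sum to 11/21.
So P(the cheque in envelope 3 | the presenter opened envelope 1) = (4/21) / (11/21) = 4/11.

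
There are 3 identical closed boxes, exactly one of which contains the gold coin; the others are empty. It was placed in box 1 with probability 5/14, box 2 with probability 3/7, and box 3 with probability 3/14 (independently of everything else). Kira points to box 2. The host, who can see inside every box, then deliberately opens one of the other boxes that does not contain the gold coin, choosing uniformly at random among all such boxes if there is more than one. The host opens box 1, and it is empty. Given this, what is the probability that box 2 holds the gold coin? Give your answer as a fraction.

Apply Bayes' rule, conditioning on where the gold coin actually is.
If it is in box 1 (prior 5/14): the host opened box 1, so this case is ruled out; weight (5/14)·0 = 0.
If it is in box 2 (prior 3/7): the host has 2 equally likely choices, so probability 1/2; weight (3/7)·(1/2) = 3/14.
If it is in box 3 (prior 3/14): the host has no choice, probability 1; weight (3/14)·1 = 3/14.
The weights sum to 3/7.
So P(the gold coin in box 2 | the host opened box 1) = (3/14) / (3/7) = 1/2.

1/2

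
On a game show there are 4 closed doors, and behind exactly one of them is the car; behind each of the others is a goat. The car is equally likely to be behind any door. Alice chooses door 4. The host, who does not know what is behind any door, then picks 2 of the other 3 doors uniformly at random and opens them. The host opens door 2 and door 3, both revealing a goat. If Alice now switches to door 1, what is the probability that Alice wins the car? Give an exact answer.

Apply Bayes' rule, conditioning on where the car actually is.
If it is behind either of doors 1 and 4 (prior 1/4 each): the host picks exactly this set with probability 1/3 regardless, and none is the prize; weight (1/4)·(1/3) = 1/12 each.
If it is behind either of doors 2 and 3 (prior 1/4 each): that door was opened and seen not to hold the prize — ruled out; weight (1/4)·0 = 0 each.
The weights sum to 1/6.
So P(the car behind door 1 | the host opened door 2 and door 3) = (1/12) / (1/6) = 1/2.

1/2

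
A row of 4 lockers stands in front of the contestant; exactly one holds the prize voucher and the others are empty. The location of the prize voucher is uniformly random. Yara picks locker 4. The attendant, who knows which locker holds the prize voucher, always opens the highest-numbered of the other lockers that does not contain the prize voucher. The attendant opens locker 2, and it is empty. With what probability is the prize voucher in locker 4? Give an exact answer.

0

Apply Bayes' rule, conditioning on where the prize voucher actually is.
If it is in either of lockers 1 and 4 (prior 1/4 each): the attendant would have opened locker 3 instead, probability 0; weight (1/4)·0 = 0 each.
If it is in locker 2 (prior 1/4): the attendant opened locker 2, so this case is ruled out; weight (1/4)·0 = 0.
If it is in locker 3 (prior 1/4): locker 2 is the highest-numbered option available, probability 1; weight (1/4)·1 = 1/4.
The weights sum to 1/4.
So P(the prize voucher in locker 4 | the attendant opened locker 2) = 0 / (1/4) = 0.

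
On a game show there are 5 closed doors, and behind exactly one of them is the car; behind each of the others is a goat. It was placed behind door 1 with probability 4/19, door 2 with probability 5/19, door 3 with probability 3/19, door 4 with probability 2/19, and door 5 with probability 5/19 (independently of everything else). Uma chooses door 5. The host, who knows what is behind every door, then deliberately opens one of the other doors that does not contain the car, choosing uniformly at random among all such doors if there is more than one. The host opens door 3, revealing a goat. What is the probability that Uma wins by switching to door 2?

20/59

Consider each possible location of the car in turn.
If it is behind door 1 (prior 4/19): the host has 3 equally likely choices, so probability 1/3; weight (4/19)·(1/3) = 4/57.
If it is behind door 2 (prior 5/19): the host has 3 equally likely choices, so probability 1/3; weight (5/19)·(1/3) = 5/57.
If it is behind door 3 (prior 3/19): the host opened door 3, so this case is ruled out; weight (3/19)·0 = 0.
If it is behind door 4 (prior 2/19): the host has 3 equally likely choices, so probability 1/3; weight (2/19)·(1/3) = 2/57.
If it is behind door 5 (prior 5/19): the host has 4 equally likely choices, so probability 1/4; weight (5/19)·(1/4) = 5/76.
The weights sum to 59/228.
So P(the car behind door 2 | the host opened door 3) = (5/57) / (59/228) = 20/59.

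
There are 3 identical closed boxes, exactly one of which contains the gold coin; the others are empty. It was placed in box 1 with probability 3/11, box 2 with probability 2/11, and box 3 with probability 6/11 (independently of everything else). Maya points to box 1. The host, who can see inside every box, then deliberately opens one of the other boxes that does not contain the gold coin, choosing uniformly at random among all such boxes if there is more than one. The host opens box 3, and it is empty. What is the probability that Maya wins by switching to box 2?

4/7

Condition on the true location of the gold coin.
If it is in box 1 (prior 3/11): the host has 2 equally likely choices, so probability 1/2; weight (3/11)·(1/2) = 3/22.
If it is in box 2 (prior 2/11): the host has no choice, probability 1; weight (2/11)·1 = 2/11.
If it is in box 3 (prior 6/11): the host opened box 3, so this case is ruled out; weight (6/11)·0 = 0.
The weights sum to 7/22.
So P(the gold coin in box 2 | the host opened box 3) = (2/11) / (7/22) = 4/7.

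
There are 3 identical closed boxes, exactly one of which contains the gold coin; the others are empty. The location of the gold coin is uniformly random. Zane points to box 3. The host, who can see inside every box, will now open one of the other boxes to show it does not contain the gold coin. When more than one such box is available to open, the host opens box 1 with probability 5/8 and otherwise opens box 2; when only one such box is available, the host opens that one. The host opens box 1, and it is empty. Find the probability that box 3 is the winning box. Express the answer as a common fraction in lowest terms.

Apply Bayes' rule, conditioning on where the gold coin actually is.
If it is in box 1 (prior 1/3): the host opened box 1, so this case is ruled out; weight (1/3)·0 = 0.
If it is in box 2 (prior 1/3): only box 1 is available, probability 1; weight (1/3)·1 = 1/3.
If it is in box 3 (prior 1/3): box 1 is available, opened with probability 5/8; weight (1/3)·(5/8) = 5/24.
The weights sum to 13/24.
So P(the gold coin in box 3 | the host opened box 1) = (5/24) / (13/24) = 5/13.

5/13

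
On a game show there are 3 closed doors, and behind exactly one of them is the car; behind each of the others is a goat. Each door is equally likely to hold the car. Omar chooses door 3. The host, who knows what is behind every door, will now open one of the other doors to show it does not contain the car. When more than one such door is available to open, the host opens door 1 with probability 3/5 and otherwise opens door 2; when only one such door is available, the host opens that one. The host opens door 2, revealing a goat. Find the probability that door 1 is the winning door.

5/7

Consider each possible location of the car in turn.
If it is behind door 1 (prior 1/3): only door 2 is available, probability 1; weight (1/3)·1 = 1/3.
If it is behind door 2 (prior 1/3): the host opened door 2, so this case is ruled out; weight (1/3)·0 = 0.
If it is behind door 3 (prior 1/3): door 1 is available but not opened, probability 2/5; weight (1/3)·(2/5) = 2/15.
The weights sum to 7/15.
So P(the car behind door 1 | the host opened door 2) = (1/3) / (7/15) = 5/7.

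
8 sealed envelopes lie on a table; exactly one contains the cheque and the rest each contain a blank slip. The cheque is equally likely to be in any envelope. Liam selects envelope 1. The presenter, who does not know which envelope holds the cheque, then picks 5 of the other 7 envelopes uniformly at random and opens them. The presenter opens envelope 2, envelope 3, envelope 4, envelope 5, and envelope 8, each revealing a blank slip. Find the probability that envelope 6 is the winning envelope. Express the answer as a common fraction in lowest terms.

1/3

Because the presenter chose which envelopes to open without knowing where the cheque is, the choice is independent of the prize location. Learning that none of the 5 opened envelopes holds the cheque simply rules out those 5 locations and leaves the remaining 3 envelopes still equally likely by symmetry.
So P(the cheque in envelope 6) = 1/3.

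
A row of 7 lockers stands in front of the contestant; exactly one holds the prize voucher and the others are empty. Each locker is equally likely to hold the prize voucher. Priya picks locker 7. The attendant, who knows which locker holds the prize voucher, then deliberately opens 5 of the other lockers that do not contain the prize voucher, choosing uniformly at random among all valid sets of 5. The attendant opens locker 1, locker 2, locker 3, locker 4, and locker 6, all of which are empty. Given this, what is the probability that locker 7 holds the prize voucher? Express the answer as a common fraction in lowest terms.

1/7

Apply Bayes' rule, conditioning on where the prize voucher actually is.
If it is in any of lockers 1, 2, 3, 4, and 6 (prior 1/7 each): that locker was opened and seen not to hold the prize — ruled out; weight (1/7)·0 = 0 each.
If it is in locker 5 (prior 1/7): the attendant has no choice, probability 1; weight (1/7)·1 = 1/7.
If it is in locker 7 (prior 1/7): the attendant has 6 equally likely choices, so probability 1/6; weight (1/7)·(1/6) = 1/42.
The weights sum to 1/6.
So P(the prize voucher in locker 7 | the attendant opened locker 1, locker 2, locker 3, locker 4, and locker 6) = (1/42) / (1/6) = 1/7.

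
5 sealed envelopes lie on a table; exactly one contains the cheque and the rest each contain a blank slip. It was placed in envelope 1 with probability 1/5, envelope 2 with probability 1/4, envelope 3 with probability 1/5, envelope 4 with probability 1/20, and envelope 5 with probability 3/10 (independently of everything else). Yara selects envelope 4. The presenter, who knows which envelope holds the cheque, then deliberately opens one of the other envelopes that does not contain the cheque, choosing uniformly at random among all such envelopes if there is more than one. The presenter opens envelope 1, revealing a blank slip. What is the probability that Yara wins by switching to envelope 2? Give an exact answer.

Condition on the true location of the cheque.
If it is in envelope 1 (prior 1/5): the presenter opened envelope 1, so this case is ruled out; weight (1/5)·0 = 0.
If it is in envelope 2 (prior 1/4): the presenter has 3 equally likely choices, so probability 1/3; weight (1/4)·(1/3) = 1/12.
If it is in envelope 3 (prior 1/5): the presenter has 3 equally likely choices, so probability 1/3; weight (1/5)·(1/3) = 1/15.
If it is in envelope 4 (prior 1/20): the presenter has 4 equally likely choices, so probability 1/4; weight (1/20)·(1/4) = 1/80.
If it is in envelope 5 (prior 3/10): the presenter has 3 equally likely choices, so probability 1/3; weight (3/10)·(1/3) = 1/10.
The weights sum to 21/80.
So P(the cheque in envelope 2 | the presenter opened envelope 1) = (1/12) / (21/80) = 20/63.

20/63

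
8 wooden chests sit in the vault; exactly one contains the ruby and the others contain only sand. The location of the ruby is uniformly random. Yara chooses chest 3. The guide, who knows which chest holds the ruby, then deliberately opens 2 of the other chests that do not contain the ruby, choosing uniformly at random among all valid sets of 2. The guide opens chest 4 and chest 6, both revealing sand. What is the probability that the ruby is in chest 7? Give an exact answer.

Consider each possible location of the ruby in turn.
If it is in any of chests 1, 2, 5, 7, and 8 (prior 1/8 each): the guide has 15 equally likely choices, so probability 1/15; weight (1/8)·(1/15) = 1/120 each.
If it is in chest 3 (prior 1/8): the guide has 21 equally likely choices, so probability 1/21; weight (1/8)·(1/21) = 1/168.
If it is in either of chests 4 and 6 (prior 1/8 each): that chest was opened and seen not to hold the prize — ruled out; weight (1/8)·0 = 0 each.
The weights sum to 1/21.
So P(the ruby in chest 7 | the guide opened chest 4 and chest 6) = (1/120) / (1/21) = 7/40.

7/40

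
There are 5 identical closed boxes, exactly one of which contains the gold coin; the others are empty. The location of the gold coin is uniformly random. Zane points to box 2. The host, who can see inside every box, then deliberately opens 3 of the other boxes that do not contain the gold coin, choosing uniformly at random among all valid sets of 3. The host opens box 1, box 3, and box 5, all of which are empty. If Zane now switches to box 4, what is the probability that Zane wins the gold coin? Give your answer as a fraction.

4/5

Apply Bayes' rule, conditioning on where the gold coin actually is.
If it is in any of boxes 1, 3, and 5 (prior 1/5 each): that box was opened and seen not to hold the prize — ruled out; weight (1/5)·0 = 0 each.
If it is in box 2 (prior 1/5): the host has 4 equally likely choices, so probability 1/4; weight (1/5)·(1/4) = 1/20.
If it is in box 4 (prior 1/5): the host has no choice, probability 1; weight (1/5)·1 = 1/5.
The weights sum to 1/4.
So P(the gold coin in box 4 | the host opened box 1, box 3, and box 5) = (1/5) / (1/4) = 4/5.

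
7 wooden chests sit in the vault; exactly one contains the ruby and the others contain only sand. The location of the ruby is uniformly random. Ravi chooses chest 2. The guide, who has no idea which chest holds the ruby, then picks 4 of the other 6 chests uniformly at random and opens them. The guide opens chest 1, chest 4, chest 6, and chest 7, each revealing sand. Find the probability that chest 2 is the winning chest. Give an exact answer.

1/3

Consider each possible location of the ruby in turn.
If it is in any of chests 1, 4, 6, and 7 (prior 1/7 each): that chest was opened and seen not to hold the prize — ruled out; weight (1/7)·0 = 0 each.
If it is in any of chests 2, 3, and 5 (prior 1/7 each): the guide picks exactly this set with probability 1/15 regardless, and none is the prize; weight (1/7)·(1/15) = 1/105 each.
The weights sum to 1/35.
So P(the ruby in chest 2 | the guide opened chest 1, chest 4, chest 6, and chest 7) = (1/105) / (1/35) = 1/3.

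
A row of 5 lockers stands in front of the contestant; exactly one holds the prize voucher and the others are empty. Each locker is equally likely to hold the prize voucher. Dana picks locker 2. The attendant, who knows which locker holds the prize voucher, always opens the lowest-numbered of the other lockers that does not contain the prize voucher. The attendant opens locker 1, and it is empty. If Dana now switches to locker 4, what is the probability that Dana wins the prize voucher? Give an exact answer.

Condition on the true location of the prize voucher.
If it is in locker 1 (prior 1/5): the attendant opened locker 1, so this case is ruled out; weight (1/5)·0 = 0.
If it is in any of lockers 2, 3, 4, and 5 (prior 1/5 each): locker 1 is the lowest-numbered option available, probability 1; weight (1/5)·1 = 1/5 each.
The weights sum to 4/5.
So P(the prize voucher in locker 4 | the attendant opened locker 1) = (1/5) / (4/5) = 1/4.

1/4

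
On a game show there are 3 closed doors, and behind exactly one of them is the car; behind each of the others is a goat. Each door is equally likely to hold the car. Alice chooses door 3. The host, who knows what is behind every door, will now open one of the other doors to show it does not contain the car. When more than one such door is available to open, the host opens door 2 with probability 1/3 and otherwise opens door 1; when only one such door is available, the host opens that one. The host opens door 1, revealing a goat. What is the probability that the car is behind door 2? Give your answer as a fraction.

3/5

Consider each possible location of the car in turn.
If it is behind door 1 (prior 1/3): the host opened door 1, so this case is ruled out; weight (1/3)·0 = 0.
If it is behind door 2 (prior 1/3): only door 1 is available, probability 1; weight (1/3)·1 = 1/3.
If it is behind door 3 (prior 1/3): door 2 is available but not opened, probability 2/3; weight (1/3)·(2/3) = 2/9.
The weights sum to 5/9.
So P(the car behind door 2 | the host opened door 1) = (1/3) / (5/9) = 3/5.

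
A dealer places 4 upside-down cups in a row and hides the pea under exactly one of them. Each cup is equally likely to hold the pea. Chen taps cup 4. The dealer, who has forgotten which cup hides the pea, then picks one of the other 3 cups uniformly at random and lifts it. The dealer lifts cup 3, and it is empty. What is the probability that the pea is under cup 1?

1/3

Apply Bayes' rule, conditioning on where the pea actually is.
If it is under any of cups 1, 2, and 4 (prior 1/4 each): the dealer picks cup 3 with probability 1/3 regardless, and it is not the prize; weight (1/4)·(1/3) = 1/12 each.
If it is under cup 3 (prior 1/4): the dealer opened cup 3, so this case is ruled out; weight (1/4)·0 = 0.
The weights sum to 1/4.
So P(the pea under cup 1 | the dealer opened cup 3) = (1/12) / (1/4) = 1/3.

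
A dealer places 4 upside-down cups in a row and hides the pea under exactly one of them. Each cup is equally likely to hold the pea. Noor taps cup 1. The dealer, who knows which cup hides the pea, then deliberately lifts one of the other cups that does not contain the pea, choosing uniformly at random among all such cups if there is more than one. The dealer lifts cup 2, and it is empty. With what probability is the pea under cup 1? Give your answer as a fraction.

Consider each possible location of the pea in turn.
If it is under cup 1 (prior 1/4): the dealer has 3 equally likely choices, so probability 1/3; weight (1/4)·(1/3) = 1/12.
If it is under cup 2 (prior 1/4): the dealer opened cup 2, so this case is ruled out; weight (1/4)·0 = 0.
If it is under either of cups 3 and 4 (prior 1/4 each): the dealer has 2 equally likely choices, so probability 1/2; weight (1/4)·(1/2) = 1/8 each.
The weights sum to 1/3.
So P(the pea under cup 1 | the dealer opened cup 2) = (1/12) / (1/3) = 1/4.

1/4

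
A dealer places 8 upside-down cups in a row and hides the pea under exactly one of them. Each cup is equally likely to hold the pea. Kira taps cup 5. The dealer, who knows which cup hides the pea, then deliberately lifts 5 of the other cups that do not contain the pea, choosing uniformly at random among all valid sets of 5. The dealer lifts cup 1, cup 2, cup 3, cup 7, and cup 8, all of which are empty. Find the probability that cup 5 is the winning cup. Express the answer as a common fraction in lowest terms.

Apply Bayes' rule, conditioning on where the pea actually is.
If it is under any of cups 1, 2, 3, 7, and 8 (prior 1/8 each): that cup was opened and seen not to hold the prize — ruled out; weight (1/8)·0 = 0 each.
If it is under either of cups 4 and 6 (prior 1/8 each): the dealer has 6 equally likely choices, so probability 1/6; weight (1/8)·(1/6) = 1/48 each.
If it is under cup 5 (prior 1/8): the dealer has 21 equally likely choices, so probability 1/21; weight (1/8)·(1/21) = 1/168.
The weights sum to 1/21.
So P(the pea under cup 5 | the dealer opened cup 1, cup 2, cup 3, cup 7, and cup 8) = (1/168) / (1/21) = 1/8.

1/8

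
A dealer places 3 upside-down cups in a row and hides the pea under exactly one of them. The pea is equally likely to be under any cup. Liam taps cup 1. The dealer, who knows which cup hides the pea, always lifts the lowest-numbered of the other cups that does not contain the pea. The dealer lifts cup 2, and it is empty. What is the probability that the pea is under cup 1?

Apply Bayes' rule, conditioning on where the pea actually is.
If it is under either of cups 1 and 3 (prior 1/3 each): cup 2 is the lowest-numbered option available, probability 1; weight (1/3)·1 = 1/3 each.
If it is under cup 2 (prior 1/3): the dealer opened cup 2, so this case is ruled out; weight (1/3)·0 = 0.
The weights sum to 2/3.
So P(the pea under cup 1 | the dealer opened cup 2) = (1/3) / (2/3) = 1/2.

1/2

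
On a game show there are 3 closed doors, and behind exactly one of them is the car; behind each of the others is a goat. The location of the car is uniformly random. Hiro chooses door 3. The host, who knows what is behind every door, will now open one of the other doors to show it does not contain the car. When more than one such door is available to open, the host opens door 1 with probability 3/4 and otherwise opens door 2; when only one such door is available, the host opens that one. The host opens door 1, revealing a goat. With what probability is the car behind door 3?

3/7

Condition on the true location of the car.
If it is behind door 1 (prior 1/3): the host opened door 1, so this case is ruled out; weight (1/3)·0 = 0.
If it is behind door 2 (prior 1/3): only door 1 is available, probability 1; weight (1/3)·1 = 1/3.
If it is behind door 3 (prior 1/3): door 1 is available, opened with probability 3/4; weight (1/3)·(3/4) = 1/4.
The weights sum to 7/12.
So P(the car behind door 3 | the host opened door 1) = (1/4) / (7/12) = 3/7.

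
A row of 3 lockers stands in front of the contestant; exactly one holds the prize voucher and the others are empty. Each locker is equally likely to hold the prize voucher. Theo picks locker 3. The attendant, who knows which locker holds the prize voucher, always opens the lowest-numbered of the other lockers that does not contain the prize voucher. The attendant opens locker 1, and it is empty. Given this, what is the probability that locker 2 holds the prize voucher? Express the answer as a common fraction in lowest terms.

Condition on the true location of the prize voucher.
If it is in locker 1 (prior 1/3): the attendant opened locker 1, so this case is ruled out; weight (1/3)·0 = 0.
If it is in either of lockers 2 and 3 (prior 1/3 each): locker 1 is the lowest-numbered option available, probability 1; weight (1/3)·1 = 1/3 each.
The weights sum to 2/3.
So P(the prize voucher in locker 2 | the attendant opened locker 1) = (1/3) / (2/3) = 1/2.

1/2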